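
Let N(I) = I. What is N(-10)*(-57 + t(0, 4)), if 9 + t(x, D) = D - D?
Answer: 660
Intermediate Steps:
t(x, D) = -9 (t(x, D) = -9 + (D - D) = -9 + 0 = -9)
N(-10)*(-57 + t(0, 4)) = -10*(-57 - 9) = -10*(-66) = 660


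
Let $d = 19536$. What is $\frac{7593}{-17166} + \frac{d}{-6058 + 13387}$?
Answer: $\frac{31078431}{13978846} \approx 2.2232$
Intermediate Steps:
$\frac{7593}{-17166} + \frac{d}{-6058 + 13387} = \frac{7593}{-17166} + \frac{19536}{-6058 + 13387} = 7593 \left(- \frac{1}{17166}\right) + \frac{19536}{7329} = - \frac{2531}{5722} + 19536 \cdot \frac{1}{7329} = - \frac{2531}{5722} + \frac{6512}{2443} = \frac{31078431}{13978846}$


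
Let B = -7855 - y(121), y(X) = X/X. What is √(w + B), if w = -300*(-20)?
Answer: 8*I*√29 ≈ 43.081*I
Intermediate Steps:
y(X) = 1
w = 6000
B = -7856 (B = -7855 - 1*1 = -7855 - 1 = -7856)
√(w + B) = √(6000 - 7856) = √(-1856) = 8*I*√29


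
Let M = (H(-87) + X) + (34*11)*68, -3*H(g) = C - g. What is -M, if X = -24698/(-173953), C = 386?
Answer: -13189712413/521859 ≈ -25274.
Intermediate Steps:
X = 24698/173953 (X = -24698*(-1/173953) = 24698/173953 ≈ 0.14198)
H(g) = -386/3 + g/3 (H(g) = -(386 - g)/3 = -386/3 + g/3)
M = 13189712413/521859 (M = ((-386/3 + (⅓)*(-87)) + 24698/173953) + (34*11)*68 = ((-386/3 - 29) + 24698/173953) + 374*68 = (-473/3 + 24698/173953) + 25432 = -82205675/521859 + 25432 = 13189712413/521859 ≈ 25274.)
-M = -1*13189712413/521859 = -13189712413/521859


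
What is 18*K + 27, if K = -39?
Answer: -675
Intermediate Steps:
18*K + 27 = 18*(-39) + 27 = -702 + 27 = -675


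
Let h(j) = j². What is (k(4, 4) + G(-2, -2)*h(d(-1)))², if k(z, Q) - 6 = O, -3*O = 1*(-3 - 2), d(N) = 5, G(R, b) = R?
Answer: 16129/9 ≈ 1792.1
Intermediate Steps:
O = 5/3 (O = -(-3 - 2)/3 = -(-5)/3 = -⅓*(-5) = 5/3 ≈ 1.6667)
k(z, Q) = 23/3 (k(z, Q) = 6 + 5/3 = 23/3)
(k(4, 4) + G(-2, -2)*h(d(-1)))² = (23/3 - 2*5²)² = (23/3 - 2*25)² = (23/3 - 50)² = (-127/3)² = 16129/9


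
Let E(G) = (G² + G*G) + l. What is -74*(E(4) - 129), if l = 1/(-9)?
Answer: 64676/9 ≈ 7186.2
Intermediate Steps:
l = -⅑ ≈ -0.11111
E(G) = -⅑ + 2*G² (E(G) = (G² + G*G) - ⅑ = (G² + G²) - ⅑ = 2*G² - ⅑ = -⅑ + 2*G²)
-74*(E(4) - 129) = -74*((-⅑ + 2*4²) - 129) = -74*((-⅑ + 2*16) - 129) = -74*((-⅑ + 32) - 129) = -74*(287/9 - 129) = -74*(-874/9) = 64676/9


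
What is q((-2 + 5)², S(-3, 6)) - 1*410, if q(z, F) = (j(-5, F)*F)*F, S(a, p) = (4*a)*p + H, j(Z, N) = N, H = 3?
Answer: -328919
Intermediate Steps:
S(a, p) = 3 + 4*a*p (S(a, p) = (4*a)*p + 3 = 4*a*p + 3 = 3 + 4*a*p)
q(z, F) = F³ (q(z, F) = (F*F)*F = F²*F = F³)
q((-2 + 5)², S(-3, 6)) - 1*410 = (3 + 4*(-3)*6)³ - 1*410 = (3 - 72)³ - 410 = (-69)³ - 410 = -328509 - 410 = -328919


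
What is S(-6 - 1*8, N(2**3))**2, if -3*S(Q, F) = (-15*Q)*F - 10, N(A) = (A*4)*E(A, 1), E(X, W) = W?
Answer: 45024100/9 ≈ 5.0027e+6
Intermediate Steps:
N(A) = 4*A (N(A) = (A*4)*1 = (4*A)*1 = 4*A)
S(Q, F) = 10/3 + 5*F*Q (S(Q, F) = -((-15*Q)*F - 10)/3 = -(-15*F*Q - 10)/3 = -(-10 - 15*F*Q)/3 = 10/3 + 5*F*Q)
S(-6 - 1*8, N(2**3))**2 = (10/3 + 5*(4*2**3)*(-6 - 1*8))**2 = (10/3 + 5*(4*8)*(-6 - 8))**2 = (10/3 + 5*32*(-14))**2 = (10/3 - 2240)**2 = (-6710/3)**2 = 45024100/9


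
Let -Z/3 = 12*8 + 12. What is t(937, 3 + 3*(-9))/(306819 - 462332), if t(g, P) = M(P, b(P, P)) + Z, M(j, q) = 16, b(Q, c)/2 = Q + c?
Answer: 308/155513 ≈ 0.0019805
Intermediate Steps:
b(Q, c) = 2*Q + 2*c (b(Q, c) = 2*(Q + c) = 2*Q + 2*c)
Z = -324 (Z = -3*(12*8 + 12) = -3*(96 + 12) = -3*108 = -324)
t(g, P) = -308 (t(g, P) = 16 - 324 = -308)
t(937, 3 + 3*(-9))/(306819 - 462332) = -308/(306819 - 462332) = -308/(-155513) = -308*(-1/155513) = 308/155513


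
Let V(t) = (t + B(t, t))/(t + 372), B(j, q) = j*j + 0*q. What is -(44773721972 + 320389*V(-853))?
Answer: -21303315640448/481 ≈ -4.4290e+10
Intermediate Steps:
B(j, q) = j² (B(j, q) = j² + 0 = j²)
V(t) = (t + t²)/(372 + t) (V(t) = (t + t²)/(t + 372) = (t + t²)/(372 + t))
-(44773721972 + 320389*V(-853)) = -(44773721972 - 273291817*(1 - 853)/(372 - 853)) = -320389/(1/(-853*(-852)/(-481) + 139748)) = -320389/(1/(-853*(-1/481)*(-852) + 139748)) = -320389/(1/(-726756/481 + 139748)) = -320389/(1/(66492032/481)) = -320389/481/66492032 = -320389*66492032/481 = -21303315640448/481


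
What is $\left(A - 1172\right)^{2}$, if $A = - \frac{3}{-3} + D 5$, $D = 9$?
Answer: $1267876$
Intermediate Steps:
$A = 46$ ($A = - \frac{3}{-3} + 9 \cdot 5 = \left(-3\right) \left(- \frac{1}{3}\right) + 45 = 1 + 45 = 46$)
$\left(A - 1172\right)^{2} = \left(46 - 1172\right)^{2} = \left(-1126\right)^{2} = 1267876$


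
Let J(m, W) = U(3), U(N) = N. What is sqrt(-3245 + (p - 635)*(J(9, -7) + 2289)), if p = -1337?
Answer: I*sqrt(4523069) ≈ 2126.8*I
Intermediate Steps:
J(m, W) = 3
sqrt(-3245 + (p - 635)*(J(9, -7) + 2289)) = sqrt(-3245 + (-1337 - 635)*(3 + 2289)) = sqrt(-3245 - 1972*2292) = sqrt(-3245 - 4519824) = sqrt(-4523069) = I*sqrt(4523069)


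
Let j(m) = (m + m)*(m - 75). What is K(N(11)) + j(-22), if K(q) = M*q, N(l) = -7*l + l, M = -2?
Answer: 4400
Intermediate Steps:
N(l) = -6*l
j(m) = 2*m*(-75 + m) (j(m) = (2*m)*(-75 + m) = 2*m*(-75 + m))
K(q) = -2*q
K(N(11)) + j(-22) = -(-12)*11 + 2*(-22)*(-75 - 22) = -2*(-66) + 2*(-22)*(-97) = 132 + 4268 = 4400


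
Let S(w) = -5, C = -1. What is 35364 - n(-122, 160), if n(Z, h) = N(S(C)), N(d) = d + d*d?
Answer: 35344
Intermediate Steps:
N(d) = d + d²
n(Z, h) = 20 (n(Z, h) = -5*(1 - 5) = -5*(-4) = 20)
35364 - n(-122, 160) = 35364 - 1*20 = 35364 - 20 = 35344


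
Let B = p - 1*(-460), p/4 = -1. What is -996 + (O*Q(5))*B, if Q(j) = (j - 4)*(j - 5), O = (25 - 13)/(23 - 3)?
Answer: -996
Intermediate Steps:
p = -4 (p = 4*(-1) = -4)
B = 456 (B = -4 - 1*(-460) = -4 + 460 = 456)
O = 3/5 (O = 12/20 = 12*(1/20) = 3/5 ≈ 0.60000)
Q(j) = (-5 + j)*(-4 + j) (Q(j) = (-4 + j)*(-5 + j) = (-5 + j)*(-4 + j))
-996 + (O*Q(5))*B = -996 + (3*(20 + 5**2 - 9*5)/5)*456 = -996 + (3*(20 + 25 - 45)/5)*456 = -996 + ((3/5)*0)*456 = -996 + 0*456 = -996 + 0 = -996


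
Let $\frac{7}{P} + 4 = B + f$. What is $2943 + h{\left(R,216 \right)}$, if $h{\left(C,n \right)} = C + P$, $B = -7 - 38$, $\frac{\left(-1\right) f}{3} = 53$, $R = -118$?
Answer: $\frac{587593}{208} \approx 2825.0$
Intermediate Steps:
$f = -159$ ($f = \left(-3\right) 53 = -159$)
$B = -45$ ($B = -7 - 38 = -45$)
$P = - \frac{7}{208}$ ($P = \frac{7}{-4 - 204} = \frac{7}{-208} = 7 \left(- \frac{1}{208}\right) = - \frac{7}{208} \approx -0.033654$)
$h{\left(C,n \right)} = - \frac{7}{208} + C$ ($h{\left(C,n \right)} = C - \frac{7}{208} = - \frac{7}{208} + C$)
$2943 + h{\left(R,216 \right)} = 2943 - \frac{24551}{208} = \frac{587593}{208}$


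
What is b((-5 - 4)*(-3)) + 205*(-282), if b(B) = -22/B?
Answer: -1560892/27 ≈ -57811.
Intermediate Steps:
b((-5 - 4)*(-3)) + 205*(-282) = -22*(-1/(3*(-5 - 4))) + 205*(-282) = -22/((-9*(-3))) - 57810 = -22/27 - 57810 = -1560892/27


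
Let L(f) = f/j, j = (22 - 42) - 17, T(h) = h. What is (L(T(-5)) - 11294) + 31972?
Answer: 765091/37 ≈ 20678.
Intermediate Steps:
j = -37 (j = -20 - 17 = -37)
L(f) = -f/37 (L(f) = f/(-37) = f*(-1/37) = -f/37)
(L(T(-5)) - 11294) + 31972 = (-1/37*(-5) - 11294) + 31972 = (5/37 - 11294) + 31972 = -417873/37 + 31972 = 765091/37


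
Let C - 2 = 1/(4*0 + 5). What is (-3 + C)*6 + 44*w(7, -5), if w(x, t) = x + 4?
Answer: 2396/5 ≈ 479.20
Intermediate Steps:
w(x, t) = 4 + x
C = 11/5 (C = 2 + 1/(4*0 + 5) = 2 + 1/(0 + 5) = 2 + 1/5 = 2 + ⅕ = 11/5 ≈ 2.2000)
(-3 + C)*6 + 44*w(7, -5) = (-3 + 11/5)*6 + 44*(4 + 7) = -⅘*6 + 44*11 = -24/5 + 484 = 2396/5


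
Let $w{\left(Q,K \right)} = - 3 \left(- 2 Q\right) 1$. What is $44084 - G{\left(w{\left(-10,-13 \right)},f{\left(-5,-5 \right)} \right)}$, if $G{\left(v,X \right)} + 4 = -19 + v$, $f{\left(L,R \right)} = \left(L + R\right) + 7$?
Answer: $44167$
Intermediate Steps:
$w{\left(Q,K \right)} = 6 Q$ ($w{\left(Q,K \right)} = 6 Q 1 = 6 Q$)
$f{\left(L,R \right)} = 7 + L + R$
$G{\left(v,X \right)} = -23 + v$ ($G{\left(v,X \right)} = -4 + \left(-19 + v\right) = -23 + v$)
$44084 - G{\left(w{\left(-10,-13 \right)},f{\left(-5,-5 \right)} \right)} = 44084 - \left(-23 + 6 \left(-10\right)\right) = 44084 - \left(-23 - 60\right) = 44084 - -83 = 44084 + 83 = 44167$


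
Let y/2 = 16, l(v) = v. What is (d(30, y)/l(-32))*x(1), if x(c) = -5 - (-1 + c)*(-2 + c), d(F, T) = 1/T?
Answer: 5/1024 ≈ 0.0048828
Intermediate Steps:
y = 32 (y = 2*16 = 32)
x(c) = -5 - (-1 + c)*(-2 + c)
(d(30, y)/l(-32))*x(1) = (1/(32*(-32)))*(-7 - 1*1² + 3*1) = ((1/32)*(-1/32))*(-7 - 1*1 + 3) = -(-7 - 1 + 3)/1024 = -1/1024*(-5) = 5/1024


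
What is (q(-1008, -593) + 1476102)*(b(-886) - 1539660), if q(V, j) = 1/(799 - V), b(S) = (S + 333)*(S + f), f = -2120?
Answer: 327167684565270/1807 ≈ 1.8106e+11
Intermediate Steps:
b(S) = (-2120 + S)*(333 + S) (b(S) = (S + 333)*(S - 2120) = (333 + S)*(-2120 + S) = (-2120 + S)*(333 + S))
(q(-1008, -593) + 1476102)*(b(-886) - 1539660) = (-1/(-799 - 1008) + 1476102)*((-705960 + (-886)² - 1787*(-886)) - 1539660) = (-1/(-1807) + 1476102)*((-705960 + 784996 + 1583282) - 1539660) = (-1*(-1/1807) + 1476102)*(1662318 - 1539660) = (1/1807 + 1476102)*122658 = (2667316315/1807)*122658 = 327167684565270/1807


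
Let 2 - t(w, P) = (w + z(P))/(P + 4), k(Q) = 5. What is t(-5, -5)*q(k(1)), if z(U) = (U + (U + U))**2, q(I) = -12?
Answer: -2664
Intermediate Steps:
z(U) = 9*U**2 (z(U) = (U + 2*U)**2 = (3*U)**2 = 9*U**2)
t(w, P) = 2 - (w + 9*P**2)/(4 + P) (t(w, P) = 2 - (w + 9*P**2)/(P + 4) = 2 - (w + 9*P**2)/(4 + P))
t(-5, -5)*q(k(1)) = ((8 - 1*(-5) - 9*(-5)**2 + 2*(-5))/(4 - 5))*(-12) = ((8 + 5 - 9*25 - 10)/(-1))*(-12) = -(8 + 5 - 225 - 10)*(-12) = -1*(-222)*(-12) = 222*(-12) = -2664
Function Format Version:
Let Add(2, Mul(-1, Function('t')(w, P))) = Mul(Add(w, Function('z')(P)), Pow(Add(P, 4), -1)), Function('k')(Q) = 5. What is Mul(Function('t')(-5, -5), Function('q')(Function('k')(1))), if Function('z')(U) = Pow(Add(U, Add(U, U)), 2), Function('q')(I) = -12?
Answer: -2664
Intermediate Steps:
Function('z')(U) = Mul(9, Pow(U, 2)) (Function('z')(U) = Pow(Add(U, Mul(2, U)), 2) = Pow(Mul(3, U), 2) = Mul(9, Pow(U, 2)))
Function('t')(w, P) = Add(2, Mul(-1, Pow(Add(4, P), -1), Add(w, Mul(9, Pow(P, 2))))) (Function('t')(w, P) = Add(2, Mul(-1, Mul(Add(w, Mul(9, Pow(P, 2))), Pow(Add(P, 4), -1)))) = Add(2, Mul(-1, Mul(Add(w, Mul(9, Pow(P, 2))), Pow(Add(4, P), -1)))) = Add(2, Mul(-1, Mul(Pow(Add(4, P), -1), Add(w, Mul(9, Pow(P, 2)))))) = Add(2, Mul(-1, Pow(Add(4, P), -1), Add(w, Mul(9, Pow(P, 2))))))
Mul(Function('t')(-5, -5), Function('q')(Function('k')(1))) = Mul(Mul(Pow(Add(4, -5), -1), Add(8, Mul(-1, -5), Mul(-9, Pow(-5, 2)), Mul(2, -5))), -12) = Mul(Mul(Pow(-1, -1), Add(8, 5, Mul(-9, 25), -10)), -12) = Mul(Mul(-1, Add(8, 5, -225, -10)), -12) = Mul(Mul(-1, -222), -12) = Mul(222, -12) = -2664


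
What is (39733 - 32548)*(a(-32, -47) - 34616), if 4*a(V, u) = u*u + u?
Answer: -489664935/2 ≈ -2.4483e+8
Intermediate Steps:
a(V, u) = u/4 + u**2/4 (a(V, u) = (u*u + u)/4 = (u**2 + u)/4 = (u + u**2)/4 = u/4 + u**2/4)
(39733 - 32548)*(a(-32, -47) - 34616) = (39733 - 32548)*((1/4)*(-47)*(1 - 47) - 34616) = 7185*((1/4)*(-47)*(-46) - 34616) = 7185*(1081/2 - 34616) = 7185*(-68151/2) = -489664935/2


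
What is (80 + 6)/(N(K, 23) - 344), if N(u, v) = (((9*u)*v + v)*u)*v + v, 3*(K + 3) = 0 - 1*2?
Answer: 258/185245 ≈ 0.0013928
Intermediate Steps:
K = -11/3 (K = -3 + (0 - 1*2)/3 = -3 + (0 - 2)/3 = -3 + (⅓)*(-2) = -3 - ⅔ = -11/3 ≈ -3.6667)
N(u, v) = v + u*v*(v + 9*u*v) (N(u, v) = ((9*u*v + v)*u)*v + v = ((v + 9*u*v)*u)*v + v = (u*(v + 9*u*v))*v + v = u*v*(v + 9*u*v) + v = v + u*v*(v + 9*u*v))
(80 + 6)/(N(K, 23) - 344) = (80 + 6)/(23*(1 - 11/3*23 + 9*23*(-11/3)²) - 344) = 86/(23*(1 - 253/3 + 9*23*(121/9)) - 344) = 86/(23*(1 - 253/3 + 2783) - 344) = 86/(23*(8099/3) - 344) = 86/(186277/3 - 344) = 86/(185245/3) = 86*(3/185245) = 258/185245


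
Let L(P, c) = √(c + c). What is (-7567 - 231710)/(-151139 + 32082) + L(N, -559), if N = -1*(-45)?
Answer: 239277/119057 + I*√1118 ≈ 2.0098 + 33.437*I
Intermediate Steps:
N = 45
L(P, c) = √2*√c (L(P, c) = √(2*c) = √2*√c)
(-7567 - 231710)/(-151139 + 32082) + L(N, -559) = (-7567 - 231710)/(-151139 + 32082) + √2*√(-559) = -239277/(-119057) + √2*(I*√559) = -239277*(-1/119057) + I*√1118 = 239277/119057 + I*√1118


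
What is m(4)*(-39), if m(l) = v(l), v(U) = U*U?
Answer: -624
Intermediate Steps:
v(U) = U**2
m(l) = l**2
m(4)*(-39) = 4**2*(-39) = 16*(-39) = -624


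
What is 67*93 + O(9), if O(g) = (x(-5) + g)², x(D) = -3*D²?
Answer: 10587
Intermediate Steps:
O(g) = (-75 + g)² (O(g) = (-3*(-5)² + g)² = (-3*25 + g)² = (-75 + g)²)
67*93 + O(9) = 67*93 + (-75 + 9)² = 6231 + (-66)² = 6231 + 4356 = 10587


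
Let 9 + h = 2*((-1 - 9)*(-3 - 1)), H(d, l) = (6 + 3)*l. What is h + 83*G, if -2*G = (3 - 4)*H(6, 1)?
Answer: 889/2 ≈ 444.50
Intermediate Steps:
H(d, l) = 9*l
G = 9/2 (G = -(3 - 4)*9*1/2 = -(-1)*9/2 = -½*(-9) = 9/2 ≈ 4.5000)
h = 71 (h = -9 + 2*((-1 - 9)*(-3 - 1)) = -9 + 2*(-10*(-4)) = -9 + 2*40 = -9 + 80 = 71)
h + 83*G = 71 + 83*(9/2) = 71 + 747/2 = 889/2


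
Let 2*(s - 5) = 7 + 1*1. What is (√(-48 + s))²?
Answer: -39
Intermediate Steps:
s = 9 (s = 5 + (7 + 1*1)/2 = 5 + (7 + 1)/2 = 5 + (½)*8 = 5 + 4 = 9)
(√(-48 + s))² = (√(-48 + 9))² = (√(-39))² = (I*√39)² = -39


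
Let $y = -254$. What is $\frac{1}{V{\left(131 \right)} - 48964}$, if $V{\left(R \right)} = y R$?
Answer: $- \frac{1}{82238} \approx -1.216 \cdot 10^{-5}$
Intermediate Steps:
$V{\left(R \right)} = - 254 R$
$\frac{1}{V{\left(131 \right)} - 48964} = \frac{1}{\left(-254\right) 131 - 48964} = \frac{1}{-33274 - 48964} = \frac{1}{-82238} = - \frac{1}{82238}$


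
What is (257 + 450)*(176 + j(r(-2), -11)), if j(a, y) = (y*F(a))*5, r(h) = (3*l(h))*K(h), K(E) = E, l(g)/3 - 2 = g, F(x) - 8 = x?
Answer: -186648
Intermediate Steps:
F(x) = 8 + x
l(g) = 6 + 3*g
r(h) = h*(18 + 9*h) (r(h) = (3*(6 + 3*h))*h = (18 + 9*h)*h = h*(18 + 9*h))
j(a, y) = 5*y*(8 + a) (j(a, y) = (y*(8 + a))*5 = 5*y*(8 + a))
(257 + 450)*(176 + j(r(-2), -11)) = (257 + 450)*(176 + 5*(-11)*(8 + 9*(-2)*(2 - 2))) = 707*(176 + 5*(-11)*(8 + 9*(-2)*0)) = 707*(176 + 5*(-11)*(8 + 0)) = 707*(176 + 5*(-11)*8) = 707*(176 - 440) = 707*(-264) = -186648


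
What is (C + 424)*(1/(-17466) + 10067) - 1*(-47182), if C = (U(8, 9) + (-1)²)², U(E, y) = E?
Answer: 89618342417/17466 ≈ 5.1310e+6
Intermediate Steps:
C = 81 (C = (8 + (-1)²)² = (8 + 1)² = 9² = 81)
(C + 424)*(1/(-17466) + 10067) - 1*(-47182) = (81 + 424)*(1/(-17466) + 10067) - 1*(-47182) = 505*(-1/17466 + 10067) + 47182 = 505*(175830221/17466) + 47182 = 88794261605/17466 + 47182 = 89618342417/17466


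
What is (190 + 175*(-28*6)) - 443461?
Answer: -472671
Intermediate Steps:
(190 + 175*(-28*6)) - 443461 = (190 + 175*(-168)) - 443461 = (190 - 29400) - 443461 = -29210 - 443461 = -472671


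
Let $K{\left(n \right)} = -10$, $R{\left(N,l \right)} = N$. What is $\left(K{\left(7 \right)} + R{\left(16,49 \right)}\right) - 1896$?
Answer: $-1890$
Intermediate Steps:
$\left(K{\left(7 \right)} + R{\left(16,49 \right)}\right) - 1896 = \left(-10 + 16\right) - 1896 = 6 - 1896 = -1890$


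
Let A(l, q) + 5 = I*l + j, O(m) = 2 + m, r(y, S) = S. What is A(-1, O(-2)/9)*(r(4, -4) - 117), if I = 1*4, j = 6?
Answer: 363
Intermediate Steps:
I = 4
A(l, q) = 1 + 4*l (A(l, q) = -5 + (4*l + 6) = -5 + (6 + 4*l) = 1 + 4*l)
A(-1, O(-2)/9)*(r(4, -4) - 117) = (1 + 4*(-1))*(-4 - 117) = (1 - 4)*(-121) = -3*(-121) = 363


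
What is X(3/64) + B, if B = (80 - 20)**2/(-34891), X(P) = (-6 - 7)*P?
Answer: -1591149/2233024 ≈ -0.71255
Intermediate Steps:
X(P) = -13*P
B = -3600/34891 (B = 60**2*(-1/34891) = 3600*(-1/34891) = -3600/34891 ≈ -0.10318)
X(3/64) + B = -39/64 - 3600/34891 = -1591149/2233024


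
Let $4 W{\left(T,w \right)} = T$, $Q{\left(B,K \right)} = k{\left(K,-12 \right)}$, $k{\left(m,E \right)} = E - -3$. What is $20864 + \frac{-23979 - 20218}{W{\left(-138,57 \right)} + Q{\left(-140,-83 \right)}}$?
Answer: $\frac{1903562}{87} \approx 21880.0$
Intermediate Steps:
$k{\left(m,E \right)} = 3 + E$ ($k{\left(m,E \right)} = E + 3 = 3 + E$)
$Q{\left(B,K \right)} = -9$ ($Q{\left(B,K \right)} = 3 - 12 = -9$)
$W{\left(T,w \right)} = \frac{T}{4}$
$20864 + \frac{-23979 - 20218}{W{\left(-138,57 \right)} + Q{\left(-140,-83 \right)}} = 20864 + \frac{-23979 - 20218}{\frac{1}{4} \left(-138\right) - 9} = 20864 - \frac{44197}{- \frac{69}{2} - 9} = 20864 - \frac{44197}{- \frac{87}{2}} = 20864 - - \frac{88394}{87} = 20864 + \frac{88394}{87} = \frac{1903562}{87}$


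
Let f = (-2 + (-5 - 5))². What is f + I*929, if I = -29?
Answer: -26797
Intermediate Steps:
f = 144 (f = (-2 - 10)² = (-12)² = 144)
f + I*929 = 144 - 29*929 = 144 - 26941 = -26797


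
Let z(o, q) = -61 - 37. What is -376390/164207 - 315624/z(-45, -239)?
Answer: 25895391974/8046143 ≈ 3218.4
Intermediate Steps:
z(o, q) = -98
-376390/164207 - 315624/z(-45, -239) = -376390/164207 - 315624/(-98) = -376390*1/164207 - 315624*(-1/98) = -376390/164207 + 157812/49 = 25895391974/8046143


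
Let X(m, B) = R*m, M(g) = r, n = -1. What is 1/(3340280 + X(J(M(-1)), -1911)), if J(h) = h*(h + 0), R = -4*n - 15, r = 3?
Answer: 1/3340181 ≈ 2.9938e-7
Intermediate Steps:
M(g) = 3
R = -11 (R = -4*(-1) - 15 = 4 - 15 = -11)
J(h) = h**2 (J(h) = h*h = h**2)
X(m, B) = -11*m
1/(3340280 + X(J(M(-1)), -1911)) = 1/(3340280 - 11*3**2) = 1/(3340280 - 11*9) = 1/(3340280 - 99) = 1/3340181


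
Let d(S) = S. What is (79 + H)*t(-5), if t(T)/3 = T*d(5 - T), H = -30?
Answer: -7350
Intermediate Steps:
t(T) = 3*T*(5 - T) (t(T) = 3*(T*(5 - T)) = 3*T*(5 - T))
(79 + H)*t(-5) = (79 - 30)*(3*(-5)*(5 - 1*(-5))) = 49*(3*(-5)*(5 + 5)) = 49*(3*(-5)*10) = 49*(-150) = -7350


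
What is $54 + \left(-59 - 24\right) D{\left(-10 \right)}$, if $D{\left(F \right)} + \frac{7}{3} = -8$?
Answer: $\frac{2735}{3} \approx 911.67$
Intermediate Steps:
$D{\left(F \right)} = - \frac{31}{3}$ ($D{\left(F \right)} = - \frac{7}{3} - 8 = - \frac{31}{3}$)
$54 + \left(-59 - 24\right) D{\left(-10 \right)} = 54 + \left(-59 - 24\right) \left(- \frac{31}{3}\right) = 54 - - \frac{2573}{3} = 54 + \frac{2573}{3} = \frac{2735}{3}$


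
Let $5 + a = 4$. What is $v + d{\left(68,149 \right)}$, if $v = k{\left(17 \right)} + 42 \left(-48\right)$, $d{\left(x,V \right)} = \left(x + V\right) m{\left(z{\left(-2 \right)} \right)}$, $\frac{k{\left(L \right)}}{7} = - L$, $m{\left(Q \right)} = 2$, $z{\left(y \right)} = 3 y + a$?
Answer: $-1701$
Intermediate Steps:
$a = -1$ ($a = -5 + 4 = -1$)
$z{\left(y \right)} = -1 + 3 y$ ($z{\left(y \right)} = 3 y - 1 = -1 + 3 y$)
$k{\left(L \right)} = - 7 L$ ($k{\left(L \right)} = 7 \left(- L\right) = - 7 L$)
$d{\left(x,V \right)} = 2 V + 2 x$ ($d{\left(x,V \right)} = \left(x + V\right) 2 = \left(V + x\right) 2 = 2 V + 2 x$)
$v = -2135$ ($v = \left(-7\right) 17 + 42 \left(-48\right) = -119 - 2016 = -2135$)
$v + d{\left(68,149 \right)} = -2135 + \left(2 \cdot 149 + 2 \cdot 68\right) = -2135 + \left(298 + 136\right) = -2135 + 434 = -1701$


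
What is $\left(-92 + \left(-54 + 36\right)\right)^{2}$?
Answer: $12100$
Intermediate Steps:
$\left(-92 + \left(-54 + 36\right)\right)^{2} = \left(-92 - 18\right)^{2} = \left(-110\right)^{2} = 12100$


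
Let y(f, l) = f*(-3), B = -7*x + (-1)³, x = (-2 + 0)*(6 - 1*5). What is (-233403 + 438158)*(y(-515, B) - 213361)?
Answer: -43370385080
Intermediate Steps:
x = -2 (x = -2*(6 - 5) = -2*1 = -2)
B = 13 (B = -7*(-2) + (-1)³ = 14 - 1 = 13)
y(f, l) = -3*f
(-233403 + 438158)*(y(-515, B) - 213361) = (-233403 + 438158)*(-3*(-515) - 213361) = 204755*(1545 - 213361) = 204755*(-211816) = -43370385080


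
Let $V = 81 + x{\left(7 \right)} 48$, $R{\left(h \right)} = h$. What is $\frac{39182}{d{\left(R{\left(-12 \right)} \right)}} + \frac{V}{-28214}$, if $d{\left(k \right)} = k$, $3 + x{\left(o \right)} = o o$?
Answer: $- \frac{138188552}{42321} \approx -3265.2$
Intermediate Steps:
$x{\left(o \right)} = -3 + o^{2}$ ($x{\left(o \right)} = -3 + o o = -3 + o^{2}$)
$V = 2289$ ($V = 81 + \left(-3 + 7^{2}\right) 48 = 81 + \left(-3 + 49\right) 48 = 81 + 46 \cdot 48 = 81 + 2208 = 2289$)
$\frac{39182}{d{\left(R{\left(-12 \right)} \right)}} + \frac{V}{-28214} = \frac{39182}{-12} + \frac{2289}{-28214} = 39182 \left(- \frac{1}{12}\right) + 2289 \left(- \frac{1}{28214}\right) = - \frac{19591}{6} - \frac{2289}{28214} = - \frac{138188552}{42321}$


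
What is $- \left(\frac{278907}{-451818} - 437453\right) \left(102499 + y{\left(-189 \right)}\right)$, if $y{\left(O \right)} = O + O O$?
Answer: $\frac{9093915626530097}{150606} \approx 6.0382 \cdot 10^{10}$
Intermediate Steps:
$y{\left(O \right)} = O + O^{2}$
$- \left(\frac{278907}{-451818} - 437453\right) \left(102499 + y{\left(-189 \right)}\right) = - \left(\frac{278907}{-451818} - 437453\right) \left(102499 - 189 \left(1 - 189\right)\right) = - \left(278907 \left(- \frac{1}{451818}\right) - 437453\right) \left(102499 - -35532\right) = - \left(- \frac{92969}{150606} - 437453\right) \left(102499 + 35532\right) = - \frac{\left(-65883139487\right) 138031}{150606} = \left(-1\right) \left(- \frac{9093915626530097}{150606}\right) = \frac{9093915626530097}{150606}$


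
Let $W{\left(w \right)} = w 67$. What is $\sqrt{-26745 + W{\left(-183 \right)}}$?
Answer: $3 i \sqrt{4334} \approx 197.5 i$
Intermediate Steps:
$W{\left(w \right)} = 67 w$
$\sqrt{-26745 + W{\left(-183 \right)}} = \sqrt{-26745 + 67 \left(-183\right)} = \sqrt{-26745 - 12261} = \sqrt{-39006} = 3 i \sqrt{4334}$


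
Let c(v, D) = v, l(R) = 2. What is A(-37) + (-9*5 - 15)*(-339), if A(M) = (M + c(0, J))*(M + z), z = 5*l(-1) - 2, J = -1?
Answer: 21413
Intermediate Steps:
z = 8 (z = 5*2 - 2 = 10 - 2 = 8)
A(M) = M*(8 + M) (A(M) = (M + 0)*(M + 8) = M*(8 + M))
A(-37) + (-9*5 - 15)*(-339) = -37*(8 - 37) + (-9*5 - 15)*(-339) = -37*(-29) + (-45 - 15)*(-339) = 1073 - 60*(-339) = 1073 + 20340 = 21413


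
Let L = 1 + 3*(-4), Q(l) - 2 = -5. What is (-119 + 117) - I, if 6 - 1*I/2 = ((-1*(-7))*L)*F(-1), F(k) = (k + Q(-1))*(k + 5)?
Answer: 2450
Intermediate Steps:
Q(l) = -3 (Q(l) = 2 - 5 = -3)
F(k) = (-3 + k)*(5 + k) (F(k) = (k - 3)*(k + 5) = (-3 + k)*(5 + k))
L = -11 (L = 1 - 12 = -11)
I = -2452 (I = 12 - 2*-1*(-7)*(-11)*(-15 + (-1)² + 2*(-1)) = 12 - 2*7*(-11)*(-15 + 1 - 2) = 12 - (-154)*(-16) = 12 - 2*1232 = 12 - 2464 = -2452)
(-119 + 117) - I = (-119 + 117) - 1*(-2452) = -2 + 2452 = 2450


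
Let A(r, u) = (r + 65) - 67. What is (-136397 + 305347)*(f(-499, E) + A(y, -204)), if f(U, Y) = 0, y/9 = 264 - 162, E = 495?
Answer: 154758200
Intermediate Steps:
y = 918 (y = 9*(264 - 162) = 9*102 = 918)
A(r, u) = -2 + r (A(r, u) = (65 + r) - 67 = -2 + r)
(-136397 + 305347)*(f(-499, E) + A(y, -204)) = (-136397 + 305347)*(0 + (-2 + 918)) = 168950*(0 + 916) = 168950*916 = 154758200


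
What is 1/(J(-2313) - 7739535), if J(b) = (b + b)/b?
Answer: -1/7739533 ≈ -1.2921e-7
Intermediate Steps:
J(b) = 2 (J(b) = (2*b)/b = 2)
1/(J(-2313) - 7739535) = 1/(2 - 7739535) = 1/(-7739533) = -1/7739533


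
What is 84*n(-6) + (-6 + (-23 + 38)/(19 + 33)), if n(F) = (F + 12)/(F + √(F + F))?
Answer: -3573/52 - 21*I*√3 ≈ -68.712 - 36.373*I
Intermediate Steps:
n(F) = (12 + F)/(F + √2*√F) (n(F) = (12 + F)/(F + √(2*F)) = (12 + F)/(F + √2*√F))
84*n(-6) + (-6 + (-23 + 38)/(19 + 33)) = 84*((12 - 6)/(-6 + √2*√(-6))) + (-6 + (-23 + 38)/(19 + 33)) = 84*(6/(-6 + √2*(I*√6))) + (-6 + 15/52) = 84*(6/(-6 + 2*I*√3)) + (-6 + 15*(1/52)) = 84*(6/(-6 + 2*I*√3)) + (-6 + 15/52) = 504/(-6 + 2*I*√3) - 297/52 = -297/52 + 504/(-6 + 2*I*√3)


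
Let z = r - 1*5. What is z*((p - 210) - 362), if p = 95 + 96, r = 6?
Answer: -381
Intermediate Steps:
p = 191
z = 1 (z = 6 - 1*5 = 6 - 5 = 1)
z*((p - 210) - 362) = 1*((191 - 210) - 362) = 1*(-19 - 362) = 1*(-381) = -381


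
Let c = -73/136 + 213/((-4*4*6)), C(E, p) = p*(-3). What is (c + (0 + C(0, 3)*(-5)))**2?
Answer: 528126361/295936 ≈ 1784.6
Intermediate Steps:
C(E, p) = -3*p
c = -1499/544 (c = -73*1/136 + 213/((-16*6)) = -73/136 + 213/(-96) = -73/136 + 213*(-1/96) = -73/136 - 71/32 = -1499/544 ≈ -2.7555)
(c + (0 + C(0, 3)*(-5)))**2 = (-1499/544 + (0 - 3*3*(-5)))**2 = (-1499/544 + (0 - 9*(-5)))**2 = (-1499/544 + (0 + 45))**2 = (-1499/544 + 45)**2 = (22981/544)**2 = 528126361/295936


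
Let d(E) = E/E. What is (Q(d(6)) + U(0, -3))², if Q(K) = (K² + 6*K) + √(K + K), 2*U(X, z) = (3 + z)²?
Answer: (7 + √2)² ≈ 70.799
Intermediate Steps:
d(E) = 1
U(X, z) = (3 + z)²/2
Q(K) = K² + 6*K + √2*√K (Q(K) = (K² + 6*K) + √(2*K) = (K² + 6*K) + √2*√K = K² + 6*K + √2*√K)
(Q(d(6)) + U(0, -3))² = ((1² + 6*1 + √2*√1) + (3 - 3)²/2)² = ((1 + 6 + √2*1) + (½)*0²)² = ((1 + 6 + √2) + (½)*0)² = ((7 + √2) + 0)² = (7 + √2)²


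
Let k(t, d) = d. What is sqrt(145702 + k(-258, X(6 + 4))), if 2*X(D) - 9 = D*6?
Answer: sqrt(582946)/2 ≈ 381.75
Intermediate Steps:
X(D) = 9/2 + 3*D (X(D) = 9/2 + (D*6)/2 = 9/2 + (6*D)/2 = 9/2 + 3*D)
sqrt(145702 + k(-258, X(6 + 4))) = sqrt(145702 + (9/2 + 3*(6 + 4))) = sqrt(145702 + (9/2 + 3*10)) = sqrt(145702 + (9/2 + 30)) = sqrt(145702 + 69/2) = sqrt(291473/2) = sqrt(582946)/2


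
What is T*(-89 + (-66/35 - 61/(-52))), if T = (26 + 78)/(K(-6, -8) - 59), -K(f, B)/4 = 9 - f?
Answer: 326554/4165 ≈ 78.404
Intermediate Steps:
K(f, B) = -36 + 4*f (K(f, B) = -4*(9 - f) = -36 + 4*f)
T = -104/119 (T = (26 + 78)/((-36 + 4*(-6)) - 59) = 104/((-36 - 24) - 59) = 104/(-60 - 59) = 104/(-119) = 104*(-1/119) = -104/119 ≈ -0.87395)
T*(-89 + (-66/35 - 61/(-52))) = -104*(-89 + (-66/35 - 61/(-52)))/119 = -104*(-89 + (-66*1/35 - 61*(-1/52)))/119 = -104*(-89 + (-66/35 + 61/52))/119 = -104*(-89 - 1297/1820)/119 = -104/119*(-163277/1820) = 326554/4165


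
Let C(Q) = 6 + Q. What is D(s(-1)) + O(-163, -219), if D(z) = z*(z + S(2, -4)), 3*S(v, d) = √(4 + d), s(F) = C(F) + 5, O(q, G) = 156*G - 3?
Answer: -34067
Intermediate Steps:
O(q, G) = -3 + 156*G
s(F) = 11 + F (s(F) = (6 + F) + 5 = 11 + F)
S(v, d) = √(4 + d)/3
D(z) = z² (D(z) = z*(z + √(4 - 4)/3) = z*(z + √0/3) = z*(z + (⅓)*0) = z*(z + 0) = z*z = z²)
D(s(-1)) + O(-163, -219) = (11 - 1)² + (-3 + 156*(-219)) = 10² + (-3 - 34164) = 100 - 34167 = -34067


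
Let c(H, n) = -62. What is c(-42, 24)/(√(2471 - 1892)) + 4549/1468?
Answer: 4549/1468 - 62*√579/579 ≈ 0.52214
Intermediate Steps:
c(-42, 24)/(√(2471 - 1892)) + 4549/1468 = -62/√(2471 - 1892) + 4549/1468 = -62*√579/579 + 4549*(1/1468) = -62*√579/579 + 4549/1468 = 4549/1468 - 62*√579/579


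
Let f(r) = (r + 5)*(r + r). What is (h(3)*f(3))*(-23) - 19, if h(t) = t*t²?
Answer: -29827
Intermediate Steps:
f(r) = 2*r*(5 + r) (f(r) = (5 + r)*(2*r) = 2*r*(5 + r))
h(t) = t³
(h(3)*f(3))*(-23) - 19 = (3³*(2*3*(5 + 3)))*(-23) - 19 = (27*(2*3*8))*(-23) - 19 = (27*48)*(-23) - 19 = 1296*(-23) - 19 = -29808 - 19 = -29827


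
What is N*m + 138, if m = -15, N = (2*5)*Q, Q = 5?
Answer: -612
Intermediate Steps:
N = 50 (N = (2*5)*5 = 10*5 = 50)
N*m + 138 = 50*(-15) + 138 = -750 + 138 = -612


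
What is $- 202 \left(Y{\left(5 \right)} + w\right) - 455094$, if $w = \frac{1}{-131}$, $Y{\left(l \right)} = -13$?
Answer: $- \frac{59273106}{131} \approx -4.5247 \cdot 10^{5}$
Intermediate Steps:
$w = - \frac{1}{131} \approx -0.0076336$
$- 202 \left(Y{\left(5 \right)} + w\right) - 455094 = - 202 \left(-13 - \frac{1}{131}\right) - 455094 = \left(-202\right) \left(- \frac{1704}{131}\right) - 455094 = \frac{344208}{131} - 455094 = - \frac{59273106}{131}$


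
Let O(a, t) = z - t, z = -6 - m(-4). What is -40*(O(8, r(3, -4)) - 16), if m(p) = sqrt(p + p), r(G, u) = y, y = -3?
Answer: 760 + 80*I*sqrt(2) ≈ 760.0 + 113.14*I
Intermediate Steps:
r(G, u) = -3
m(p) = sqrt(2)*sqrt(p) (m(p) = sqrt(2*p) = sqrt(2)*sqrt(p))
z = -6 - 2*I*sqrt(2) (z = -6 - sqrt(2)*sqrt(-4) = -6 - sqrt(2)*2*I = -6 - 2*I*sqrt(2) ≈ -6.0 - 2.8284*I)
O(a, t) = -6 - t - 2*I*sqrt(2) (O(a, t) = (-6 - 2*I*sqrt(2)) - t = -6 - t - 2*I*sqrt(2))
-40*(O(8, r(3, -4)) - 16) = -40*((-6 - 1*(-3) - 2*I*sqrt(2)) - 16) = -40*((-6 + 3 - 2*I*sqrt(2)) - 16) = -40*((-3 - 2*I*sqrt(2)) - 16) = -40*(-19 - 2*I*sqrt(2)) = 760 + 80*I*sqrt(2)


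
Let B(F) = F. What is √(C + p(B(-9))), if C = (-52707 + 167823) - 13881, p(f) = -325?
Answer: √100910 ≈ 317.66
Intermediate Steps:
C = 101235 (C = 115116 - 13881 = 101235)
√(C + p(B(-9))) = √(101235 - 325) = √100910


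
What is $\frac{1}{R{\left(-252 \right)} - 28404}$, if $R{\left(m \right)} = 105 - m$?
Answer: $- \frac{1}{28047} \approx -3.5654 \cdot 10^{-5}$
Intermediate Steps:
$\frac{1}{R{\left(-252 \right)} - 28404} = \frac{1}{\left(105 - -252\right) - 28404} = \frac{1}{\left(105 + 252\right) - 28404} = \frac{1}{357 - 28404} = \frac{1}{-28047} = - \frac{1}{28047}$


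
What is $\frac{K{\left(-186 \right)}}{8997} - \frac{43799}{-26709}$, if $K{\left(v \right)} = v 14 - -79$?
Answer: $\frac{36291042}{26700097} \approx 1.3592$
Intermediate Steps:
$K{\left(v \right)} = 79 + 14 v$ ($K{\left(v \right)} = 14 v + 79 = 79 + 14 v$)
$\frac{K{\left(-186 \right)}}{8997} - \frac{43799}{-26709} = \frac{79 + 14 \left(-186\right)}{8997} - \frac{43799}{-26709} = \left(79 - 2604\right) \frac{1}{8997} - - \frac{43799}{26709} = \left(-2525\right) \frac{1}{8997} + \frac{43799}{26709} = - \frac{2525}{8997} + \frac{43799}{26709} = \frac{36291042}{26700097}$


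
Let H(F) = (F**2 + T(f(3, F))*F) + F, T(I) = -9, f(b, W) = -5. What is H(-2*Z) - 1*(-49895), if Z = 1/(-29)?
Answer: 41961235/841 ≈ 49894.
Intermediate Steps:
Z = -1/29 ≈ -0.034483
H(F) = F**2 - 8*F (H(F) = (F**2 - 9*F) + F = F**2 - 8*F)
H(-2*Z) - 1*(-49895) = (-2*(-1/29))*(-8 - 2*(-1/29)) - 1*(-49895) = 2*(-8 + 2/29)/29 + 49895 = (2/29)*(-230/29) + 49895 = -460/841 + 49895 = 41961235/841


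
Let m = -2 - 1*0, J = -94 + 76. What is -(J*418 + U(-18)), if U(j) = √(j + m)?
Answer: 7524 - 2*I*√5 ≈ 7524.0 - 4.4721*I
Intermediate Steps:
J = -18
m = -2 (m = -2 + 0 = -2)
U(j) = √(-2 + j) (U(j) = √(j - 2) = √(-2 + j))
-(J*418 + U(-18)) = -(-18*418 + √(-2 - 18)) = -(-7524 + √(-20)) = -(-7524 + 2*I*√5) = 7524 - 2*I*√5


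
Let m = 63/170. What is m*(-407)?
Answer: -25641/170 ≈ -150.83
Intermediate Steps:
m = 63/170 (m = 63*(1/170) = 63/170 ≈ 0.37059)
m*(-407) = (63/170)*(-407) = -25641/170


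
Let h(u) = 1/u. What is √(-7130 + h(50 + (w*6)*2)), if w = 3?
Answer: 3*I*√5859266/86 ≈ 84.439*I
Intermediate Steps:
√(-7130 + h(50 + (w*6)*2)) = √(-7130 + 1/(50 + (3*6)*2)) = √(-7130 + 1/(50 + 18*2)) = √(-7130 + 1/(50 + 36)) = √(-7130 + 1/86) = √(-613179/86) = 3*I*√5859266/86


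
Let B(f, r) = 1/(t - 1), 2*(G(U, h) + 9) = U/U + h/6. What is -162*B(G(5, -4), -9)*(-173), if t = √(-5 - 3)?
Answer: -3114 - 6228*I*√2 ≈ -3114.0 - 8807.7*I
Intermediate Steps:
t = 2*I*√2 (t = √(-8) = 2*I*√2 ≈ 2.8284*I)
G(U, h) = -17/2 + h/12 (G(U, h) = -9 + (U/U + h/6)/2 = -9 + (1 + h*(⅙))/2 = -9 + (1 + h/6)/2 = -9 + (½ + h/12) = -17/2 + h/12)
B(f, r) = 1/(-1 + 2*I*√2) (B(f, r) = 1/(2*I*√2 - 1) = 1/(-1 + 2*I*√2))
-162*B(G(5, -4), -9)*(-173) = -(-162)*I/(I + 2*√2)*(-173) = (162*I/(I + 2*√2))*(-173) = -28026*I/(I + 2*√2)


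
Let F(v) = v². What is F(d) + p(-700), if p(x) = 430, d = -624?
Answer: 389806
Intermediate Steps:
F(d) + p(-700) = (-624)² + 430 = 389376 + 430 = 389806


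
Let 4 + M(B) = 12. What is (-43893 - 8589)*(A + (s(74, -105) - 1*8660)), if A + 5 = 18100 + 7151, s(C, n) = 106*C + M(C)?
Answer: -1282555116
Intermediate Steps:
M(B) = 8 (M(B) = -4 + 12 = 8)
s(C, n) = 8 + 106*C (s(C, n) = 106*C + 8 = 8 + 106*C)
A = 25246 (A = -5 + (18100 + 7151) = -5 + 25251 = 25246)
(-43893 - 8589)*(A + (s(74, -105) - 1*8660)) = (-43893 - 8589)*(25246 + ((8 + 106*74) - 1*8660)) = -52482*(25246 + ((8 + 7844) - 8660)) = -52482*(25246 + (7852 - 8660)) = -52482*(25246 - 808) = -52482*24438 = -1282555116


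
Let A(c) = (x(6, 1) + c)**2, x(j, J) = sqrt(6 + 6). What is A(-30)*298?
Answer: 271776 - 35760*sqrt(3) ≈ 2.0984e+5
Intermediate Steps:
x(j, J) = 2*sqrt(3) (x(j, J) = sqrt(12) = 2*sqrt(3))
A(c) = (c + 2*sqrt(3))**2 (A(c) = (2*sqrt(3) + c)**2 = (c + 2*sqrt(3))**2)
A(-30)*298 = (-30 + 2*sqrt(3))**2*298 = 298*(-30 + 2*sqrt(3))**2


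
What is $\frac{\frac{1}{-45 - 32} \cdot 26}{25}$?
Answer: $- \frac{26}{1925} \approx -0.013506$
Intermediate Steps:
$\frac{\frac{1}{-45 - 32} \cdot 26}{25} = \frac{1}{-77} \cdot 26 \cdot \frac{1}{25} = \left(- \frac{1}{77}\right) 26 \cdot \frac{1}{25} = \left(- \frac{26}{77}\right) \frac{1}{25} = - \frac{26}{1925}$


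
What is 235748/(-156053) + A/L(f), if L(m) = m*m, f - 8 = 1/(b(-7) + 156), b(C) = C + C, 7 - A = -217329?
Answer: 683576141762300/201740480757 ≈ 3388.4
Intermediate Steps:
A = 217336 (A = 7 - 1*(-217329) = 7 + 217329 = 217336)
b(C) = 2*C
f = 1137/142 (f = 8 + 1/(2*(-7) + 156) = 8 + 1/(-14 + 156) = 8 + 1/142 = 1137/142 ≈ 8.0070)
L(m) = m²
235748/(-156053) + A/L(f) = 235748/(-156053) + 217336/((1137/142)²) = 235748*(-1/156053) + 217336/(1292769/20164) = -235748/156053 + 217336*(20164/1292769) = -235748/156053 + 4382363104/1292769 = 683576141762300/201740480757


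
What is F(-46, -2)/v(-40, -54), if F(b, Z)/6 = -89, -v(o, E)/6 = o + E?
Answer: -89/94 ≈ -0.94681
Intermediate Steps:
v(o, E) = -6*E - 6*o (v(o, E) = -6*(o + E) = -6*(E + o) = -6*E - 6*o)
F(b, Z) = -534 (F(b, Z) = 6*(-89) = -534)
F(-46, -2)/v(-40, -54) = -534/(-6*(-54) - 6*(-40)) = -534/(324 + 240) = -534/564 = -534*1/564 = -89/94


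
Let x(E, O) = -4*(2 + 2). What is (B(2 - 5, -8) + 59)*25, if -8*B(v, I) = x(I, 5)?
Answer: 1525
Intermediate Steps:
x(E, O) = -16 (x(E, O) = -4*4 = -16)
B(v, I) = 2 (B(v, I) = -⅛*(-16) = 2)
(B(2 - 5, -8) + 59)*25 = (2 + 59)*25 = 61*25 = 1525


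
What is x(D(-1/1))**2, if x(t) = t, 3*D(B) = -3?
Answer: 1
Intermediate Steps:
D(B) = -1 (D(B) = (1/3)*(-3) = -1)
x(D(-1/1))**2 = (-1)**2 = 1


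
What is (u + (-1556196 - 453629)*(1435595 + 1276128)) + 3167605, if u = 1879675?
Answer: -5450083631195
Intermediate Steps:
(u + (-1556196 - 453629)*(1435595 + 1276128)) + 3167605 = (1879675 + (-1556196 - 453629)*(1435595 + 1276128)) + 3167605 = (1879675 - 2009825*2711723) + 3167605 = (1879675 - 5450088678475) + 3167605 = -5450086798800 + 3167605 = -5450083631195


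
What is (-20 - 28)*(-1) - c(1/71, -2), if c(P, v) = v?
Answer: 50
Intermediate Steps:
(-20 - 28)*(-1) - c(1/71, -2) = (-20 - 28)*(-1) - 1*(-2) = -48*(-1) + 2 = 48 + 2 = 50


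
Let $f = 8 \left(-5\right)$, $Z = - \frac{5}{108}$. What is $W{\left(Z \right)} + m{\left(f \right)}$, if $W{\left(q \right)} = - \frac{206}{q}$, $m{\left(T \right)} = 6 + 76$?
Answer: $\frac{22658}{5} \approx 4531.6$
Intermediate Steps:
$Z = - \frac{5}{108}$ ($Z = \left(-5\right) \frac{1}{108} = - \frac{5}{108} \approx -0.046296$)
$f = -40$
$m{\left(T \right)} = 82$
$W{\left(Z \right)} + m{\left(f \right)} = - \frac{206}{- \frac{5}{108}} + 82 = \left(-206\right) \left(- \frac{108}{5}\right) + 82 = \frac{22248}{5} + 82 = \frac{22658}{5}$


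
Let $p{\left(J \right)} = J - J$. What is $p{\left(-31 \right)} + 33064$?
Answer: $33064$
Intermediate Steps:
$p{\left(J \right)} = 0$
$p{\left(-31 \right)} + 33064 = 0 + 33064 = 33064$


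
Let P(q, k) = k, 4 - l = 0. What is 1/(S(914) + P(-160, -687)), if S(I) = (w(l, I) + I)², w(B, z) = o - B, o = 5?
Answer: 1/836538 ≈ 1.1954e-6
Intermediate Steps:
l = 4 (l = 4 - 1*0 = 4 + 0 = 4)
w(B, z) = 5 - B
S(I) = (1 + I)² (S(I) = ((5 - 1*4) + I)² = ((5 - 4) + I)² = (1 + I)²)
1/(S(914) + P(-160, -687)) = 1/((1 + 914)² - 687) = 1/(915² - 687) = 1/(837225 - 687) = 1/836538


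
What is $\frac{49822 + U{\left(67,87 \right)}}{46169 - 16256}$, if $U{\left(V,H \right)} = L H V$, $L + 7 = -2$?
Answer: $- \frac{203}{2301} \approx -0.088223$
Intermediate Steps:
$L = -9$ ($L = -7 - 2 = -9$)
$U{\left(V,H \right)} = - 9 H V$
$\frac{49822 + U{\left(67,87 \right)}}{46169 - 16256} = \frac{49822 - 783 \cdot 67}{46169 - 16256} = \frac{49822 - 52461}{29913} = \left(-2639\right) \frac{1}{29913} = - \frac{203}{2301}$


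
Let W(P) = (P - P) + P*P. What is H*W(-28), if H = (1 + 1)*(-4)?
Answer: -6272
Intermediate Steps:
W(P) = P² (W(P) = 0 + P² = P²)
H = -8 (H = 2*(-4) = -8)
H*W(-28) = -8*(-28)² = -8*784 = -6272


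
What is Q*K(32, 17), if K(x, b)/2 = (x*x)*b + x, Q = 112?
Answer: 3906560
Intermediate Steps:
K(x, b) = 2*x + 2*b*x² (K(x, b) = 2*((x*x)*b + x) = 2*(x²*b + x) = 2*(b*x² + x) = 2*(x + b*x²) = 2*x + 2*b*x²)
Q*K(32, 17) = 112*(2*32*(1 + 17*32)) = 112*(2*32*(1 + 544)) = 112*(2*32*545) = 112*34880 = 3906560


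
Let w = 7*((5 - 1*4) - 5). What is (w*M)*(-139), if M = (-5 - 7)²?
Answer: 560448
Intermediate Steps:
M = 144 (M = (-12)² = 144)
w = -28 (w = 7*((5 - 4) - 5) = 7*(1 - 5) = 7*(-4) = -28)
(w*M)*(-139) = -28*144*(-139) = -4032*(-139) = 560448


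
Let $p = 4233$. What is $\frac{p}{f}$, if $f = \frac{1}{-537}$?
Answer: $-2273121$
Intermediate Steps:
$f = - \frac{1}{537} \approx -0.0018622$
$\frac{p}{f} = \frac{4233}{- \frac{1}{537}} = 4233 \left(-537\right) = -2273121$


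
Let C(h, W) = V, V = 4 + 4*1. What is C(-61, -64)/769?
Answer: 8/769 ≈ 0.010403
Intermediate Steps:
V = 8 (V = 4 + 4 = 8)
C(h, W) = 8
C(-61, -64)/769 = 8/769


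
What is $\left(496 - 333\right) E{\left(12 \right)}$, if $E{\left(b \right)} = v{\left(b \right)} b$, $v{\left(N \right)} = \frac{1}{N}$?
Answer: $163$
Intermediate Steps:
$E{\left(b \right)} = 1$ ($E{\left(b \right)} = \frac{b}{b} = 1$)
$\left(496 - 333\right) E{\left(12 \right)} = \left(496 - 333\right) 1 = 163 \cdot 1 = 163$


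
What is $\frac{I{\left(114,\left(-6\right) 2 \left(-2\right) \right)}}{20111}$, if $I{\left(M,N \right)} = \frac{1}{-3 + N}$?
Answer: $\frac{1}{422331} \approx 2.3678 \cdot 10^{-6}$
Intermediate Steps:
$\frac{I{\left(114,\left(-6\right) 2 \left(-2\right) \right)}}{20111} = \frac{1}{\left(-3 + \left(-6\right) 2 \left(-2\right)\right) 20111} = \frac{1}{-3 - -24} \cdot \frac{1}{20111} = \frac{1}{-3 + 24} \cdot \frac{1}{20111} = \frac{1}{21} \cdot \frac{1}{20111} = \frac{1}{422331}$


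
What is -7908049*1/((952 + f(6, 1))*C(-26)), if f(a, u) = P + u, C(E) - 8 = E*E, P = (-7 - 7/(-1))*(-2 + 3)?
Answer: -7908049/651852 ≈ -12.132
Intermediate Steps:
P = 0 (P = (-7 - 7*(-1))*1 = (-7 + 7)*1 = 0*1 = 0)
C(E) = 8 + E² (C(E) = 8 + E*E = 8 + E²)
f(a, u) = u (f(a, u) = 0 + u = u)
-7908049*1/((952 + f(6, 1))*C(-26)) = -7908049*1/((8 + (-26)²)*(952 + 1)) = -7908049*1/(953*(8 + 676)) = -7908049/(684*953) = -7908049/651852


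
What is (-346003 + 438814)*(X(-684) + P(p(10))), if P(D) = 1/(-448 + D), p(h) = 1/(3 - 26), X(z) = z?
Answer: -218063868491/3435 ≈ -6.3483e+7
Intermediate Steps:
p(h) = -1/23 (p(h) = 1/(-23) = -1/23)
(-346003 + 438814)*(X(-684) + P(p(10))) = (-346003 + 438814)*(-684 + 1/(-448 - 1/23)) = 92811*(-684 + 1/(-10305/23)) = 92811*(-684 - 23/10305) = 92811*(-7048643/10305) = -218063868491/3435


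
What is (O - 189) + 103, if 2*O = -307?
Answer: -479/2 ≈ -239.50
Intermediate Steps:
O = -307/2 (O = (½)*(-307) = -307/2 ≈ -153.50)
(O - 189) + 103 = (-307/2 - 189) + 103 = -685/2 + 103 = -479/2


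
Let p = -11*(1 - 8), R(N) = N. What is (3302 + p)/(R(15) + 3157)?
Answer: 3379/3172 ≈ 1.0653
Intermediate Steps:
p = 77 (p = -11*(-7) = 77)
(3302 + p)/(R(15) + 3157) = (3302 + 77)/(15 + 3157) = 3379/3172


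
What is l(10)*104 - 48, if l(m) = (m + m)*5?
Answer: 10352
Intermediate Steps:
l(m) = 10*m (l(m) = (2*m)*5 = 10*m)
l(10)*104 - 48 = (10*10)*104 - 48 = 100*104 - 48 = 10400 - 48 = 10352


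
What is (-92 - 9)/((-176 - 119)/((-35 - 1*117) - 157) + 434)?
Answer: -31209/134401 ≈ -0.23221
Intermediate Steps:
(-92 - 9)/((-176 - 119)/((-35 - 1*117) - 157) + 434) = -101/(-295/((-35 - 117) - 157) + 434) = -101/(-295/(-152 - 157) + 434) = -101/(-295/(-309) + 434) = -101/(-295*(-1/309) + 434) = -101/(295/309 + 434) = -101/134401/309 = -101*309/134401 = -31209/134401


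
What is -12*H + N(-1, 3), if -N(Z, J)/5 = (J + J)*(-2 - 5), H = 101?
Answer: -1002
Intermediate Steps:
N(Z, J) = 70*J (N(Z, J) = -5*(J + J)*(-2 - 5) = -5*2*J*(-7) = -(-70)*J = 70*J)
-12*H + N(-1, 3) = -12*101 + 70*3 = -1212 + 210 = -1002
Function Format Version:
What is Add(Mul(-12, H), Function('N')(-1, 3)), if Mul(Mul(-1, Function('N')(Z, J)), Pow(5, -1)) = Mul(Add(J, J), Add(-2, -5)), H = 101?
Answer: -1002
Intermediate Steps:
Function('N')(Z, J) = Mul(70, J) (Function('N')(Z, J) = Mul(-5, Mul(Add(J, J), Add(-2, -5))) = Mul(-5, Mul(Mul(2, J), -7)) = Mul(-5, Mul(-14, J)) = Mul(70, J))
Add(Mul(-12, H), Function('N')(-1, 3)) = Add(Mul(-12, 101), Mul(70, 3)) = Add(-1212, 210) = -1002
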